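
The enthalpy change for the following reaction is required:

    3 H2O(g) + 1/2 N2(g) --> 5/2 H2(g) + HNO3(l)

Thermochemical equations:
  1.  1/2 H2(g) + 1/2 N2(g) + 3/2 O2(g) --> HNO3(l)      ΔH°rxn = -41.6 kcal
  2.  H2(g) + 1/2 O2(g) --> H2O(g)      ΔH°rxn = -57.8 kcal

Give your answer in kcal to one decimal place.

ΔH°rxn = 131.8 kcal

eq. 1 as written: -41.6 kcal
eq. 2 reversed and × 3: (-3)·(-57.8) = +173.4 kcal
By Hess's law, ΔH°rxn = (-41.6) + (+173.4) = 131.8 kcal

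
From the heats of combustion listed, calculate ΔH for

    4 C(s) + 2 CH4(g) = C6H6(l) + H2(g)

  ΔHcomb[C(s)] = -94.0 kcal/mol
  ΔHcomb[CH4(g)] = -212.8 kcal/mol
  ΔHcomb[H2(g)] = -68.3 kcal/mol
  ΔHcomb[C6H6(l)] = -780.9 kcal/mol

ΔH = 47.6 kcal/mol

With combustion enthalpies, reactants minus products:
= [4·(-94.0) + 2·(-212.8)] − [1·(-780.9) + 1·(-68.3)]
= 47.6 kcal/mol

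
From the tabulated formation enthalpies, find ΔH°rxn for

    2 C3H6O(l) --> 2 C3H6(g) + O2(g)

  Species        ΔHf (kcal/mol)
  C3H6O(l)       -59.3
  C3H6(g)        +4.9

Products: 2·(+4.9) + 1·(+0.0) = +9.8
Reactants: 2·(-59.3) = -118.6
ΔH°rxn = (+9.8) − (-118.6) = 128.4 kcal/mol

ΔH°rxn = 128.4 kcal/mol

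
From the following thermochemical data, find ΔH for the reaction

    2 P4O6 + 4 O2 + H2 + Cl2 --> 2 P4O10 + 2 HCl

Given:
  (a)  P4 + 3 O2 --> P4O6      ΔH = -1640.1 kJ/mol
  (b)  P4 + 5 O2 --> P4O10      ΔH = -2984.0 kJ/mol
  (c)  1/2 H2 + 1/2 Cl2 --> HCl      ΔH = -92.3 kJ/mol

(a) reversed and × 2: (-2)·(-1640.1) = +3280.2 kJ/mol
(b) × 2: (2)·(-2984.0) = -5968.0 kJ/mol
(c) × 2: (2)·(-92.3) = -184.6 kJ/mol
ΔH = (-2)·(-1640.1) + (2)·(-2984.0) + (2)·(-92.3) = -2872.4 kJ/mol

ΔH = -2872.4 kJ/mol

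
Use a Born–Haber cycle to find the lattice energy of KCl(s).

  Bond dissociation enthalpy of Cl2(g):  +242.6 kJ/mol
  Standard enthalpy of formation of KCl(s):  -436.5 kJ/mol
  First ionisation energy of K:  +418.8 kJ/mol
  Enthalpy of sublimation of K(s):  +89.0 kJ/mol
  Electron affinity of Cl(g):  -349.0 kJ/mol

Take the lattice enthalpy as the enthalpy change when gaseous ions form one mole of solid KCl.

U = -716.6 kJ/mol

ΔHf° = 1·ΔHsub + 1·(ΣIE) + 1/2·D(Cl2) + 1·EA + U
-436.5 = 1·(+89.0) + 1·(+418.8) + 1/2·(+242.6) + 1·(-349.0) + U
U = -436.5 − (+280.1) = -716.6 kJ/mol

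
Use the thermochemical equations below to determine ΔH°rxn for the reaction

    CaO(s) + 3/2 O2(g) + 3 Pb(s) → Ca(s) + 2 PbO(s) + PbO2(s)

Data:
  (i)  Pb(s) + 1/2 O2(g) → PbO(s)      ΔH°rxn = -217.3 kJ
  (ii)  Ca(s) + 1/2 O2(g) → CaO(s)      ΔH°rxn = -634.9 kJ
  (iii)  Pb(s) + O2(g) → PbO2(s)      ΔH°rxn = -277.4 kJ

(i) × 2 (scale by 2 for the 2 PbO(s)): (2)·(-217.3) = -434.6 kJ
(ii) reversed (reverse to put CaO(s) on the reactant side): +634.9 kJ
(iii) as written (PbO2(s) already on the product side): -277.4 kJ
ΔH°rxn = (2)·(-217.3) + (-1)·(-634.9) + (1)·(-277.4) = -77.1 kJ

ΔH°rxn = -77.1 kJ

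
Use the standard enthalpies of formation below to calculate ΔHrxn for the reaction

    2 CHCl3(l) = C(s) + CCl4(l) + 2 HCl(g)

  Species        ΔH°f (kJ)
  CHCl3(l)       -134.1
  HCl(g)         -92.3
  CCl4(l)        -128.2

Products: 1·(+0.0) + 1·(-128.2) + 2·(-92.3) = -312.8
Reactants: 2·(-134.1) = -268.2
ΔHrxn = (-312.8) − (-268.2) = -44.6 kJ

ΔHrxn = -44.6 kJ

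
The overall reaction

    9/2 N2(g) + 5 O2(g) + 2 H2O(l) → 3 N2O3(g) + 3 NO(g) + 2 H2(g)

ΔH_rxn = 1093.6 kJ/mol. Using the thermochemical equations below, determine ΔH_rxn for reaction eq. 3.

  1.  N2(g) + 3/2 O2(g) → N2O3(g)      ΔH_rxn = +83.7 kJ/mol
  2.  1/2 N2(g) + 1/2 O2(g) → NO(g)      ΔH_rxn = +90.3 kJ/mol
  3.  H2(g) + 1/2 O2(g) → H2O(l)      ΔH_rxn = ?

ΔH_rxn = -285.8 kJ/mol

eq. 1 × 3: (3)·(+83.7) = +251.1 kJ/mol
eq. 2 × 3: (3)·(+90.3) = +270.9 kJ/mol
eq. 3 reversed and × 2: contributes −2·x
+1093.6 = (+251.1) + (+270.9) − 2·x
x = (+1093.6 − (+522.0)) / (-2) = -285.8 kJ/mol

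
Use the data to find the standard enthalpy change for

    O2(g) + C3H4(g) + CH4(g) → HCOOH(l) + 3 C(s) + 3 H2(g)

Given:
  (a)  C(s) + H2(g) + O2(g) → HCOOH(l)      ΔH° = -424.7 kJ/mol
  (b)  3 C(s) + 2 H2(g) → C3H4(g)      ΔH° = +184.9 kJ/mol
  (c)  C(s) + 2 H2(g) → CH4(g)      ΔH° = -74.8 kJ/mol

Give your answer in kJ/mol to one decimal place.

(a) as written: -424.7 kJ/mol
(b) reversed: -184.9 kJ/mol
(c) reversed: +74.8 kJ/mol
Summing the manipulated equations, ΔH° = (1)·(-424.7) + (-1)·(+184.9) + (-1)·(-74.8) = -534.8 kJ/mol

ΔH° = -534.8 kJ/mol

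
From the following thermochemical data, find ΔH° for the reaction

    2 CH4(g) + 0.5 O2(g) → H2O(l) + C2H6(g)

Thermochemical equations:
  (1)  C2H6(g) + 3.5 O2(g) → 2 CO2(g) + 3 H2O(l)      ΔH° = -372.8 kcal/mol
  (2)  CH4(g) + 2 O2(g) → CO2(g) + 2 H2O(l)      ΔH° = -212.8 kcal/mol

(1) reversed: +372.8 kcal/mol
(2) × 2: (2)·(-212.8) = -425.6 kcal/mol
Summing the manipulated equations, ΔH° = (+372.8) + (-425.6) = -52.8 kcal/mol

ΔH° = -52.8 kcal/mol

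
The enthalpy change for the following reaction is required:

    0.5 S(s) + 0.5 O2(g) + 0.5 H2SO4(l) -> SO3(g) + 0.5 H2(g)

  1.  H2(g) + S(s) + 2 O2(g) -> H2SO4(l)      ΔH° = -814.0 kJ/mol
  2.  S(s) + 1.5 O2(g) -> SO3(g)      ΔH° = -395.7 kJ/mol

ΔH° = 11.3 kJ/mol

eq. 1 reversed and × 1/2: (-1/2)·(-814.0) = +407.0 kJ/mol
eq. 2 as written: -395.7 kJ/mol
Combining the equations, ΔH° = (-1/2)·(-814.0) + (1)·(-395.7) = 11.3 kJ/mol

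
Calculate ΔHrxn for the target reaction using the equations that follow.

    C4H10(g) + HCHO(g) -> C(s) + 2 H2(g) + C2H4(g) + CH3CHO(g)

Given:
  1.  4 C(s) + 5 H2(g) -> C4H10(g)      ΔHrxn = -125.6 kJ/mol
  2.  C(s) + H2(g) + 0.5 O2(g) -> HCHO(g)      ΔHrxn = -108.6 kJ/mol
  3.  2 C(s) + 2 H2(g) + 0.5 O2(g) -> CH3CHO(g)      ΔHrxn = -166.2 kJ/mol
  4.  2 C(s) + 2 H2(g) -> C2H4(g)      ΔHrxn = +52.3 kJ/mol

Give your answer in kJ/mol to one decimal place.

eq. 1 reversed (C4H10(g) must end up as a reactant): +125.6 kJ/mol
eq. 2 reversed (HCHO(g) must end up as a reactant): +108.6 kJ/mol
eq. 3 as written (CH3CHO(g) already on the product side): -166.2 kJ/mol
eq. 4 as written (C2H4(g) already on the product side): +52.3 kJ/mol
Since enthalpy is a state function, ΔHrxn = (+125.6) + (+108.6) + (-166.2) + (+52.3) = 120.3 kJ/mol

ΔHrxn = 120.3 kJ/mol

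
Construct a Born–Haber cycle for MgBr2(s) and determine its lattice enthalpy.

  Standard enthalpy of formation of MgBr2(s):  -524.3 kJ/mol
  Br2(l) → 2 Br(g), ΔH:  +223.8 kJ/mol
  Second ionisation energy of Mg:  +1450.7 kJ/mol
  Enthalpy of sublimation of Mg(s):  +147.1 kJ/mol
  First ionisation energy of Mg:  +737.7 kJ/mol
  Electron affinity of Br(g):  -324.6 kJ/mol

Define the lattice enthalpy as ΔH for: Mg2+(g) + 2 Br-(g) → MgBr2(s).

ΔHf° = 1·ΔHsub + 1·(ΣIE) + 1·D(Br2) + 2·EA + U
-524.3 = 1·(+147.1) + 1·(+2188.4) + 1·(+223.8) + 2·(-324.6) + U
U = -524.3 − (+1910.1) = -2434.4 kJ/mol

U = -2434.4 kJ/mol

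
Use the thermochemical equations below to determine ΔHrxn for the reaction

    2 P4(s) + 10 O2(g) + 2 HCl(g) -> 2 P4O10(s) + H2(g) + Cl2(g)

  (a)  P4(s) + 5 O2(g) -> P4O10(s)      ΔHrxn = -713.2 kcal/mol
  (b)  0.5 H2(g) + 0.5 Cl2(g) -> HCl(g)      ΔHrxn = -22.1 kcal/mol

(a) × 2 (scale by 2 for the 2 P4O10(s)): (2)·(-713.2) = -1426.4 kcal/mol
(b) reversed and × 2 (reverse to put HCl(g) on the reactant side; scale by 2 for the 2 HCl(g)): (-2)·(-22.1) = +44.2 kcal/mol
Summing the manipulated equations, ΔHrxn = (2)·(-713.2) + (-2)·(-22.1) = -1382.2 kcal/mol

ΔHrxn = -1382.2 kcal/mol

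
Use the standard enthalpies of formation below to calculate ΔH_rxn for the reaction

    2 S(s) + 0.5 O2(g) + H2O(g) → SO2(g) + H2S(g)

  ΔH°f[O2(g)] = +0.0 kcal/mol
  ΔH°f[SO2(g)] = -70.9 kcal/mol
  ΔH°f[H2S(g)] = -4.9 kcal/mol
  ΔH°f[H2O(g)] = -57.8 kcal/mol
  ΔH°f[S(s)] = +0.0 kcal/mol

ΔH_rxn = -18.0 kcal/mol

ΔH°rxn = Σ nΔHf°(products) − Σ nΔHf°(reactants).
Products: 1·(-70.9) + 1·(-4.9) = -75.8
Reactants: 2·(+0.0) + 1/2·(+0.0) + 1·(-57.8) = -57.8
ΔH_rxn = (-75.8) − (-57.8) = -18.0 kcal/mol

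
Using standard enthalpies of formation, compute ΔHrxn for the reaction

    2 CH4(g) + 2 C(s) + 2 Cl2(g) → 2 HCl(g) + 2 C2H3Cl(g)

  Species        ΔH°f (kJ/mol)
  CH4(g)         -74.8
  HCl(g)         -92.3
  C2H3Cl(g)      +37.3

Products: 2·(-92.3) + 2·(+37.3) = -110.0
Reactants: 2·(-74.8) + 2·(+0.0) + 2·(+0.0) = -149.6
ΔHrxn = (-110.0) − (-149.6) = 39.6 kJ/mol

ΔHrxn = 39.6 kJ/mol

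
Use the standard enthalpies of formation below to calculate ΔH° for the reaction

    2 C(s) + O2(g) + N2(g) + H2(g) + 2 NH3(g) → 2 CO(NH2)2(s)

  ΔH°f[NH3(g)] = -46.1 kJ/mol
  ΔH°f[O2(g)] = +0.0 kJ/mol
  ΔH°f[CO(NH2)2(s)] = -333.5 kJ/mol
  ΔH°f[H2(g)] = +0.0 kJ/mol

ΔH° = -574.8 kJ/mol

Products: 2·(-333.5) = -667.0
Reactants: 2·(+0.0) + 1·(+0.0) + 1·(+0.0) + 1·(+0.0) + 2·(-46.1) = -92.2
ΔH° = (-667.0) − (-92.2) = -574.8 kJ/mol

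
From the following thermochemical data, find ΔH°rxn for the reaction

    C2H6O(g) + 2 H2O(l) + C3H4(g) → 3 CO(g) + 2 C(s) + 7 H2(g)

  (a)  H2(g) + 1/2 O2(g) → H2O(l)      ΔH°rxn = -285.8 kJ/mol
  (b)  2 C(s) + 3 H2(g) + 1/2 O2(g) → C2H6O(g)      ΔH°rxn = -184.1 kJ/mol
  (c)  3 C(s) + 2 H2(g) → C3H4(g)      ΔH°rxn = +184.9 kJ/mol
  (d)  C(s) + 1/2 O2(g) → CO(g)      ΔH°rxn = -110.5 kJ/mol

(a) reversed and × 2 (H2O(l) must end up as a reactant; scale by 2 for the 2 H2O(l)): (-2)·(-285.8) = +571.6 kJ/mol
(b) reversed (C2H6O(g) must end up as a reactant): +184.1 kJ/mol
(c) reversed (C3H4(g) must end up as a reactant): -184.9 kJ/mol
(d) × 3 (×3 to match 3 CO(g) in the target): (3)·(-110.5) = -331.5 kJ/mol
ΔH°rxn = (-2)·(-285.8) + (-1)·(-184.1) + (-1)·(+184.9) + (3)·(-110.5) = 239.3 kJ/mol

ΔH°rxn = 239.3 kJ/mol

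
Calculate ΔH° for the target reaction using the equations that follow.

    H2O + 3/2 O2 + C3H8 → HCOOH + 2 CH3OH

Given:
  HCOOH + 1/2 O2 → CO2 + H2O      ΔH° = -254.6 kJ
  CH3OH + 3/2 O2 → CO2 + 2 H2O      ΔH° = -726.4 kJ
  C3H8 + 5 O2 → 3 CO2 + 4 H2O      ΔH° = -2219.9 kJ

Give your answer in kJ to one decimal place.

ΔH° = -512.5 kJ

equation 1 reversed: +254.6 kJ
equation 2 reversed and × 2: (-2)·(-726.4) = +1452.8 kJ
equation 3 as written: -2219.9 kJ
ΔH° = (+254.6) + (+1452.8) + (-2219.9) = -512.5 kJ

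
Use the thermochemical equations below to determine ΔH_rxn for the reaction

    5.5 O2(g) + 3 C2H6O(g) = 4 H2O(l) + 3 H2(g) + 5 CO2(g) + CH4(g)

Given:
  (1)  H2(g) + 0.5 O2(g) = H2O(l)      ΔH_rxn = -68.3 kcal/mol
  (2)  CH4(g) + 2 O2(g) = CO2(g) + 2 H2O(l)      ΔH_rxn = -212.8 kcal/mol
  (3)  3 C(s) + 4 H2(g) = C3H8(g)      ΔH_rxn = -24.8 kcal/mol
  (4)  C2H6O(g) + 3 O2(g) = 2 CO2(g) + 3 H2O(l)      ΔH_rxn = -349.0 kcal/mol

(1) reversed and × 3: (-3)·(-68.3) = +204.9 kcal/mol
(2) reversed (reverse to put CH4(g) on the product side): +212.8 kcal/mol
(3): not needed (C3H8(g) appears nowhere else).
(4) × 3 (scale by 3 for the 3 C2H6O(g)): (3)·(-349.0) = -1047.0 kcal/mol
ΔH_rxn = (+204.9) + (+212.8) + (-1047.0) = -629.3 kcal/mol

ΔH_rxn = -629.3 kcal/mol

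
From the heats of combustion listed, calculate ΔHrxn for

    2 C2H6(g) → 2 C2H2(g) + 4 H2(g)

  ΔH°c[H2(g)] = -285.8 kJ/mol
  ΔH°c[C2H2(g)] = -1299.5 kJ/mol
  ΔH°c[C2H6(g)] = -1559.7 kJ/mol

ΔHrxn = 622.8 kJ/mol

With combustion enthalpies, reactants minus products:
= [2·(-1559.7)] − [2·(-1299.5) + 4·(-285.8)]
= 622.8 kJ/mol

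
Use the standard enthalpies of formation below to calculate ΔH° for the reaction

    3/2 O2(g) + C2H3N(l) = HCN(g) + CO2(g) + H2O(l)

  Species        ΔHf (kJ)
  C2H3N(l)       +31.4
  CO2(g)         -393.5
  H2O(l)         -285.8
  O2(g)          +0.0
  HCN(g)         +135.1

Products: 1·(+135.1) + 1·(-393.5) + 1·(-285.8) = -544.2
Reactants: 3/2·(+0.0) + 1·(+31.4) = +31.4
ΔH° = (-544.2) − (+31.4) = -575.6 kJ

ΔH° = -575.6 kJ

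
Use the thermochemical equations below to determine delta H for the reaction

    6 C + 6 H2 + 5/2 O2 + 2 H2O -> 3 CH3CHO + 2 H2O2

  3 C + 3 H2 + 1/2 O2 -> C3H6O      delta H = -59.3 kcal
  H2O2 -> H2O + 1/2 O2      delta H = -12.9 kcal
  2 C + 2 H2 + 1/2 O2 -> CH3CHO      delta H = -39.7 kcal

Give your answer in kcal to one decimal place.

delta H = -93.3 kcal

equation 1: not needed (C3H6O appears nowhere else).
equation 2 reversed and × 2 (H2O2 must end up as a product; scale by 2 for the 2 H2O2): (-2)·(-12.9) = +25.8 kcal
equation 3 × 3 (×3 to match 3 CH3CHO in the target): (3)·(-39.7) = -119.1 kcal
Summing the manipulated equations, delta H = (-2)·(-12.9) + (3)·(-39.7) = -93.3 kcal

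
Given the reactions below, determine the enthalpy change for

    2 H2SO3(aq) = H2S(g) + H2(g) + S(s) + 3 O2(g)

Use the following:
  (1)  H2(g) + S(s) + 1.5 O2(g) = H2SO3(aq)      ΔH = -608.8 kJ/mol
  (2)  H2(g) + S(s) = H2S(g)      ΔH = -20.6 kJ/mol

(1) reversed and × 2 (H2SO3(aq) must end up as a reactant; scale by 2 for the 2 H2SO3(aq)): (-2)·(-608.8) = +1217.6 kJ/mol
(2) as written (H2S(g) already on the product side): -20.6 kJ/mol
ΔH = (-2)·(-608.8) + (1)·(-20.6) = 1197.0 kJ/mol

ΔH = 1197.0 kJ/mol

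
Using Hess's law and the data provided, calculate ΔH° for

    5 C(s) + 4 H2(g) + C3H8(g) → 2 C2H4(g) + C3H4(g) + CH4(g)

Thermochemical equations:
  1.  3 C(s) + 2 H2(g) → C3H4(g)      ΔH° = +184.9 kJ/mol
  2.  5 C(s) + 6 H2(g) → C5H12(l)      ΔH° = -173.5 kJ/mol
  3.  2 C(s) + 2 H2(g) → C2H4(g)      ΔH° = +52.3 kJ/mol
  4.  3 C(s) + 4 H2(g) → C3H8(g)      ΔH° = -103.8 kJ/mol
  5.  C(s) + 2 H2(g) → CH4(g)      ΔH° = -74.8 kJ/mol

ΔH° = 318.5 kJ/mol

eq. 1 as written: +184.9 kJ/mol
eq. 2: not needed.
eq. 3 × 2: (2)·(+52.3) = +104.6 kJ/mol
eq. 4 reversed: +103.8 kJ/mol
eq. 5 as written: -74.8 kJ/mol
By Hess's law, ΔH° = (1)·(+184.9) + (2)·(+52.3) + (-1)·(-103.8) + (1)·(-74.8) = 318.5 kJ/mol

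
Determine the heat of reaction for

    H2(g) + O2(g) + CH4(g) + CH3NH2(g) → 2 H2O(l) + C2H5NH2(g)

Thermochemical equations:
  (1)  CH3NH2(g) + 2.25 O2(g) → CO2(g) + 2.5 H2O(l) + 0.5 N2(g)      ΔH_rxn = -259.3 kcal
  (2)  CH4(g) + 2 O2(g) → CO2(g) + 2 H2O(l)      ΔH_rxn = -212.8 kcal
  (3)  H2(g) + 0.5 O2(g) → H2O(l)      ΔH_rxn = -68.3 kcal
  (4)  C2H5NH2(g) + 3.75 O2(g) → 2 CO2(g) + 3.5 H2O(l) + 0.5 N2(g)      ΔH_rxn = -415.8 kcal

ΔH_rxn = -124.6 kcal

(1) as written (CH3NH2(g) already on the reactant side): -259.3 kcal
(2) as written (CH4(g) already on the reactant side): -212.8 kcal
(3) as written (H2(g) already on the reactant side): -68.3 kcal
(4) reversed (C2H5NH2(g) must end up as a product): +415.8 kcal
ΔH_rxn = (1)·(-259.3) + (1)·(-212.8) + (1)·(-68.3) + (-1)·(-415.8) = -124.6 kcal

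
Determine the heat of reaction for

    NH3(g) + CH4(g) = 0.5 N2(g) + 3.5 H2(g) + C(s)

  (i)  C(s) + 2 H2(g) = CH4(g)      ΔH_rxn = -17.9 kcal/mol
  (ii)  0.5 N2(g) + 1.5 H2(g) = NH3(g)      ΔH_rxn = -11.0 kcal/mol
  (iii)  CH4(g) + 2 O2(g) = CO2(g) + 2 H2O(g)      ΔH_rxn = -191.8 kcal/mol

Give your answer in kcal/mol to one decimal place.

ΔH_rxn = 28.9 kcal/mol

(i) reversed (reverse to put C(s) on the product side): +17.9 kcal/mol
(ii) reversed (reverse to put NH3(g) on the reactant side): +11.0 kcal/mol
(iii): not needed (CO2(g) appears nowhere else).
ΔH_rxn = (-1)·(-17.9) + (-1)·(-11.0) = 28.9 kcal/mol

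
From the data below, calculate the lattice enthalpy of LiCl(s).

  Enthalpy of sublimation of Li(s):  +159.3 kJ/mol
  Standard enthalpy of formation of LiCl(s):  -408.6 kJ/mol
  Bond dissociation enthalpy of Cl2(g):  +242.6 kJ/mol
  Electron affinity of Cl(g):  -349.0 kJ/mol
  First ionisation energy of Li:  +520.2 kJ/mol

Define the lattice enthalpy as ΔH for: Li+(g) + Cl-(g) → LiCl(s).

ΔHf° = 1·ΔHsub + 1·(ΣIE) + 1/2·D(Cl2) + 1·EA + U
-408.6 = 1·(+159.3) + 1·(+520.2) + 1/2·(+242.6) + 1·(-349.0) + U
U = -408.6 − (+451.8) = -860.4 kJ/mol

U = -860.4 kJ/mol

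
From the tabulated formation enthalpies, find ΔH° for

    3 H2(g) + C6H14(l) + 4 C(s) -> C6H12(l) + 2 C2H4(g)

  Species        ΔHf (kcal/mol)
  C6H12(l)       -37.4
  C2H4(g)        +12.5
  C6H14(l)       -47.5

Products: 1·(-37.4) + 2·(+12.5) = -12.4
Reactants: 3·(+0.0) + 1·(-47.5) + 4·(+0.0) = -47.5
ΔH° = (-12.4) − (-47.5) = 35.1 kcal/mol

ΔH° = 35.1 kcal/mol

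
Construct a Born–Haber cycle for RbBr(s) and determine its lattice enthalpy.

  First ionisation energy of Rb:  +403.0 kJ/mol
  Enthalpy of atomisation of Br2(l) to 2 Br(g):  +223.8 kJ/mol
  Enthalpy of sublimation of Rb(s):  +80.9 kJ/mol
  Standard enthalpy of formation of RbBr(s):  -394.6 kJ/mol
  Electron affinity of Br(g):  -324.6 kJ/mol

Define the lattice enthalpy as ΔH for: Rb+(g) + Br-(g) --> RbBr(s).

U = -665.8 kJ/mol

ΔHf° = 1·ΔHsub + 1·(ΣIE) + 1/2·D(Br2) + 1·EA + U
-394.6 = 1·(+80.9) + 1·(+403.0) + 1/2·(+223.8) + 1·(-324.6) + U
U = -394.6 − (+271.2) = -665.8 kJ/mol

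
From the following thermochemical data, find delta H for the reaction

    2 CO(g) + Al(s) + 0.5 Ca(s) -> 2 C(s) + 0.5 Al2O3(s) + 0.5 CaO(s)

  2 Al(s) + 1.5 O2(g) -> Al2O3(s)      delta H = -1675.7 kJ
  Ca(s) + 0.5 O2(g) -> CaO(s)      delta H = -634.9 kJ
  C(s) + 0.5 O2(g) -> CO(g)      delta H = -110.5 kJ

equation 1 × 1/2 (scale by 1/2 for the 1/2 Al2O3(s)): (1/2)·(-1675.7) = -837.85 kJ
equation 2 × 1/2 (scale by 1/2 for the 1/2 CaO(s)): (1/2)·(-634.9) = -317.45 kJ
equation 3 reversed and × 2 (CO(g) must end up as a reactant; ×2 to match 2 CO(g) in the target): (-2)·(-110.5) = +221.0 kJ
Combining the equations, delta H = (-837.85) + (-317.45) + (+221.0) = -934.3 kJ

delta H = -934.3 kJ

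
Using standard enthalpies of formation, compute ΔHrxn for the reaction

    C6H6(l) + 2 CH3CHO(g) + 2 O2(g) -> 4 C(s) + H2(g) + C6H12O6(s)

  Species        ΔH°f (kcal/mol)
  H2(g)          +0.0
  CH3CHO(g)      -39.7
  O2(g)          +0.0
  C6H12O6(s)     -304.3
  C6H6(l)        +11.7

ΔHrxn = -236.6 kcal/mol

ΔH°rxn = Σ nΔHf°(products) − Σ nΔHf°(reactants).
Products: 4·(+0.0) + 1·(+0.0) + 1·(-304.3) = -304.3
Reactants: 1·(+11.7) + 2·(-39.7) + 2·(+0.0) = -67.7
ΔHrxn = (-304.3) − (-67.7) = -236.6 kcal/mol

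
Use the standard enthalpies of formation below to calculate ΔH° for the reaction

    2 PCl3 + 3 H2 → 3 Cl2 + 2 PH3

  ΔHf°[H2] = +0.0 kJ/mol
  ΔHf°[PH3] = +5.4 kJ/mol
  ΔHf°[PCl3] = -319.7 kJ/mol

ΔH° = 650.2 kJ/mol

ΔH°rxn = Σ nΔHf°(products) − Σ nΔHf°(reactants).
Products: 3·(+0.0) + 2·(+5.4) = +10.8
Reactants: 2·(-319.7) + 3·(+0.0) = -639.4
ΔH° = (+10.8) − (-639.4) = 650.2 kJ/mol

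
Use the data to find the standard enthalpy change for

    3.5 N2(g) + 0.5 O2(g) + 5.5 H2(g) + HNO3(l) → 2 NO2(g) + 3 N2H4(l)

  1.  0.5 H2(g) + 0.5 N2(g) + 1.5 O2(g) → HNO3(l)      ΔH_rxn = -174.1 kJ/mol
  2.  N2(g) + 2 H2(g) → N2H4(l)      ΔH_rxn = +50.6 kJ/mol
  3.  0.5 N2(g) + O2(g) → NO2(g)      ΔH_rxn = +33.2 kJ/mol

eq. 1 reversed: +174.1 kJ/mol
eq. 2 × 3: (3)·(+50.6) = +151.8 kJ/mol
eq. 3 × 2: (2)·(+33.2) = +66.4 kJ/mol
ΔH_rxn = (+174.1) + (+151.8) + (+66.4) = 392.3 kJ/mol

ΔH_rxn = 392.3 kJ/mol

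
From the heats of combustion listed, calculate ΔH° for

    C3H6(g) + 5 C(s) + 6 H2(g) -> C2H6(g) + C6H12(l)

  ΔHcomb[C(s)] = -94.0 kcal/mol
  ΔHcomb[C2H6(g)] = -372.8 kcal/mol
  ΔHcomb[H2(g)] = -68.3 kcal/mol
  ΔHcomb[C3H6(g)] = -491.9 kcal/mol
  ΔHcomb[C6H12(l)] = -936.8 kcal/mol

ΔH° = -62.1 kcal/mol

With combustion enthalpies, reactants minus products:
= [1·(-491.9) + 5·(-94.0) + 6·(-68.3)] − [1·(-372.8) + 1·(-936.8)]
= -62.1 kcal/mol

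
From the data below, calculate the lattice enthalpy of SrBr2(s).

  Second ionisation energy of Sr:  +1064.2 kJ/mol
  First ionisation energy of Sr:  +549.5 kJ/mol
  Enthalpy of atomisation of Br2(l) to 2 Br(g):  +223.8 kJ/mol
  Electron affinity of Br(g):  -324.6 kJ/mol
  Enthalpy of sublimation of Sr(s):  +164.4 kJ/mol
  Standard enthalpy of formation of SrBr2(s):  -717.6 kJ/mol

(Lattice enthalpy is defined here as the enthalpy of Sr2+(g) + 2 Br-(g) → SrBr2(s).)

ΔHf° = 1·ΔHsub + 1·(ΣIE) + 1·D(Br2) + 2·EA + U
-717.6 = 1·(+164.4) + 1·(+1613.7) + 1·(+223.8) + 2·(-324.6) + U
U = -717.6 − (+1352.7) = -2070.3 kJ/mol

U = -2070.3 kJ/mol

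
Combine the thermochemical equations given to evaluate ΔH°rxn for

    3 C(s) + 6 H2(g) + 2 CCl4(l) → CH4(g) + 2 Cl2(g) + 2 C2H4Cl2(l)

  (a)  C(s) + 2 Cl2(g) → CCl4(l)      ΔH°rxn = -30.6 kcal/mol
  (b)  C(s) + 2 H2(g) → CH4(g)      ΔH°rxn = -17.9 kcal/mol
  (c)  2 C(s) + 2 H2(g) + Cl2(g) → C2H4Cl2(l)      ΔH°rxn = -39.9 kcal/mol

(a) reversed and × 2: (-2)·(-30.6) = +61.2 kcal/mol
(b) as written: -17.9 kcal/mol
(c) × 2: (2)·(-39.9) = -79.8 kcal/mol
ΔH°rxn = (+61.2) + (-17.9) + (-79.8) = -36.5 kcal/mol

ΔH°rxn = -36.5 kcal/mol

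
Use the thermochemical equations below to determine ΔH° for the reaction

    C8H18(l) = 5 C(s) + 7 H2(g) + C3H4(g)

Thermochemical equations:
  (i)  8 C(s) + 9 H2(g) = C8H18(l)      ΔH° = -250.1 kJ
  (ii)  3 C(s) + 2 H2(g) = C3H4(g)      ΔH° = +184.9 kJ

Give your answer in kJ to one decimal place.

(i) reversed: +250.1 kJ
(ii) as written: +184.9 kJ
By Hess's law, ΔH° = (+250.1) + (+184.9) = 435.0 kJ

ΔH° = 435.0 kJ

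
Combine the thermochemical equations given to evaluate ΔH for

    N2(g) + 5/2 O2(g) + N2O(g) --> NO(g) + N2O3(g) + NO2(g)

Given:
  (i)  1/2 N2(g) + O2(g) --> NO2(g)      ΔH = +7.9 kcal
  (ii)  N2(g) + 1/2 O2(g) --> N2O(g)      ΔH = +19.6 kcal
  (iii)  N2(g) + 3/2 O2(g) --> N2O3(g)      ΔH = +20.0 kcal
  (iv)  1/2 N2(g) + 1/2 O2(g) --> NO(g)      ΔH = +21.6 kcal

(i) as written: +7.9 kcal
(ii) reversed: -19.6 kcal
(iii) as written: +20.0 kcal
(iv) as written: +21.6 kcal
ΔH = (+7.9) + (-19.6) + (+20.0) + (+21.6) = 29.9 kcal

ΔH = 29.9 kcal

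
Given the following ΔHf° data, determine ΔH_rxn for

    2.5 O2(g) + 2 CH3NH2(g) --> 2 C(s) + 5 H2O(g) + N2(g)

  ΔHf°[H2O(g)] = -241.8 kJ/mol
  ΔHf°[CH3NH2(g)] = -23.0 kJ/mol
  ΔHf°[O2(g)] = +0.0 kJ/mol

Products: 2·(+0.0) + 5·(-241.8) + 1·(+0.0) = -1209.0
Reactants: 5/2·(+0.0) + 2·(-23.0) = -46.0
ΔH_rxn = (-1209.0) − (-46.0) = -1163.0 kJ/mol

ΔH_rxn = -1163.0 kJ/mol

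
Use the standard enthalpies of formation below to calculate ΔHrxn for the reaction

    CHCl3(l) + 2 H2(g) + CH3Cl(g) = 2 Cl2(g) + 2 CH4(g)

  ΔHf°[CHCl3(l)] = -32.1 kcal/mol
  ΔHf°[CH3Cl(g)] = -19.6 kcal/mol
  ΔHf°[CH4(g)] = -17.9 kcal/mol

ΔH°rxn = Σ nΔHf°(products) − Σ nΔHf°(reactants).
Products: 2·(+0.0) + 2·(-17.9) = -35.8
Reactants: 1·(-32.1) + 2·(+0.0) + 1·(-19.6) = -51.7
ΔHrxn = (-35.8) − (-51.7) = 15.9 kcal/mol

ΔHrxn = 15.9 kcal/mol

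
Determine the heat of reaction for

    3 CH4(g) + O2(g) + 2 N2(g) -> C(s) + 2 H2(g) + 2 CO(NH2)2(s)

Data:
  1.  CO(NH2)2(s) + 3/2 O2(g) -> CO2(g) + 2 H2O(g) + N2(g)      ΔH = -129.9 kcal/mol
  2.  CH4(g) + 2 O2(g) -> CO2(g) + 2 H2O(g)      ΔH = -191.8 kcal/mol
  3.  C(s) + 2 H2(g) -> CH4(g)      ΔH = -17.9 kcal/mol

eq. 1 reversed and × 2: (-2)·(-129.9) = +259.8 kcal/mol
eq. 2 × 2: (2)·(-191.8) = -383.6 kcal/mol
eq. 3 reversed: +17.9 kcal/mol
Since enthalpy is a state function, ΔH = (-2)·(-129.9) + (2)·(-191.8) + (-1)·(-17.9) = -105.9 kcal/mol

ΔH = -105.9 kcal/mol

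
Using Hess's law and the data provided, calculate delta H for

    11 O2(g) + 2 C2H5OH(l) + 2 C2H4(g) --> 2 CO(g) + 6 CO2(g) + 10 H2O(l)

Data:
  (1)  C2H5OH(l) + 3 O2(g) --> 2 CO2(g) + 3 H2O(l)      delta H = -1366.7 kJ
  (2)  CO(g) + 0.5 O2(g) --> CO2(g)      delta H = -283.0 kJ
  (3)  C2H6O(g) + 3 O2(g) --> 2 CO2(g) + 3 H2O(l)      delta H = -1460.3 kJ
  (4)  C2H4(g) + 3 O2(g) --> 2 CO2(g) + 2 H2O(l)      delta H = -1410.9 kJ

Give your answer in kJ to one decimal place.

(1) × 2 (scale by 2 for the 2 C2H5OH(l)): (2)·(-1366.7) = -2733.4 kJ
(2) reversed and × 2 (reverse to put CO(g) on the product side; scale by 2 for the 2 CO(g)): (-2)·(-283.0) = +566.0 kJ
(3): not needed (C2H6O(g) appears nowhere else).
(4) × 2 (×2 to match 2 C2H4(g) in the target): (2)·(-1410.9) = -2821.8 kJ
delta H = (-2733.4) + (+566.0) + (-2821.8) = -4989.2 kJ

delta H = -4989.2 kJ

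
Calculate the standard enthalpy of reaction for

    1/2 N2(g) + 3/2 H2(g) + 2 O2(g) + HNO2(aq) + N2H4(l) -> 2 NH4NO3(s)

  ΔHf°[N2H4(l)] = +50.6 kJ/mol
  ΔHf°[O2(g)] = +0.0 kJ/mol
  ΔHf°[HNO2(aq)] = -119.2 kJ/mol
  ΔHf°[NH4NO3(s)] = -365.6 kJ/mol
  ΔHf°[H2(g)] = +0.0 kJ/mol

Products: 2·(-365.6) = -731.2
Reactants: 1/2·(+0.0) + 3/2·(+0.0) + 2·(+0.0) + 1·(-119.2) + 1·(+50.6) = -68.6
ΔHrxn = (-731.2) − (-68.6) = -662.6 kJ/mol

ΔHrxn = -662.6 kJ/mol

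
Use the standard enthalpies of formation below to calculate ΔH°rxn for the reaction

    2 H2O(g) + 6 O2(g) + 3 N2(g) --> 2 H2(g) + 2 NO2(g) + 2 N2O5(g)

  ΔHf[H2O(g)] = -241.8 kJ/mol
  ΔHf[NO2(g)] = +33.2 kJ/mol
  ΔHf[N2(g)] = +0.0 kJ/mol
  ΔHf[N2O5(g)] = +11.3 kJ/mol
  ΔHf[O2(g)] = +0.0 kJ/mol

ΔH°rxn = 572.6 kJ/mol

Products: 2·(+0.0) + 2·(+33.2) + 2·(+11.3) = +89.0
Reactants: 2·(-241.8) + 6·(+0.0) + 3·(+0.0) = -483.6
ΔH°rxn = (+89.0) − (-483.6) = 572.6 kJ/mol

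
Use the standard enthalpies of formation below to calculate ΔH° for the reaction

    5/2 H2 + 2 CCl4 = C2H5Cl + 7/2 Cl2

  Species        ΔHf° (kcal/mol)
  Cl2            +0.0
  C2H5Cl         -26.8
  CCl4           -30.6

ΔH° = 34.4 kcal/mol

Products: 1·(-26.8) + 7/2·(+0.0) = -26.8
Reactants: 5/2·(+0.0) + 2·(-30.6) = -61.2
ΔH° = (-26.8) − (-61.2) = 34.4 kcal/mol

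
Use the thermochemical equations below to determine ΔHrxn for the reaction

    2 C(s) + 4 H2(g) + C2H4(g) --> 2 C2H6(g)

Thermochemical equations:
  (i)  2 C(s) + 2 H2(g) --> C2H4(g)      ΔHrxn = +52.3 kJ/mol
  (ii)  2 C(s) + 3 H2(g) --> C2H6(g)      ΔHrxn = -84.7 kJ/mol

ΔHrxn = -221.7 kJ/mol

(i) reversed (reverse to put C2H4(g) on the reactant side): -52.3 kJ/mol
(ii) × 2 (×2 to match 2 C2H6(g) in the target): (2)·(-84.7) = -169.4 kJ/mol
By Hess's law, ΔHrxn = (-1)·(+52.3) + (2)·(-84.7) = -221.7 kJ/mol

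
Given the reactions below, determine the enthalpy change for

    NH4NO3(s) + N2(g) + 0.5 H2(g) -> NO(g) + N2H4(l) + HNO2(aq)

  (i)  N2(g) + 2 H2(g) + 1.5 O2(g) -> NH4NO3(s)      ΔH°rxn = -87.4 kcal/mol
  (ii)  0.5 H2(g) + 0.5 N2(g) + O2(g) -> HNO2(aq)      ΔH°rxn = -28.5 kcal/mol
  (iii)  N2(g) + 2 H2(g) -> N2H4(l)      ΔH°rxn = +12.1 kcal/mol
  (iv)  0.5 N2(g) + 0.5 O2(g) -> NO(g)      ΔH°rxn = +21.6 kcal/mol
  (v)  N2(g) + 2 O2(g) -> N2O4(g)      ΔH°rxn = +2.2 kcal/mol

(i) reversed: +87.4 kcal/mol
(ii) as written: -28.5 kcal/mol
(iii) as written: +12.1 kcal/mol
(iv) as written: +21.6 kcal/mol
(v): not needed.
Combining the equations, ΔH°rxn = (-1)·(-87.4) + (1)·(-28.5) + (1)·(+12.1) + (1)·(+21.6) = 92.6 kcal/mol

ΔH°rxn = 92.6 kcal/mol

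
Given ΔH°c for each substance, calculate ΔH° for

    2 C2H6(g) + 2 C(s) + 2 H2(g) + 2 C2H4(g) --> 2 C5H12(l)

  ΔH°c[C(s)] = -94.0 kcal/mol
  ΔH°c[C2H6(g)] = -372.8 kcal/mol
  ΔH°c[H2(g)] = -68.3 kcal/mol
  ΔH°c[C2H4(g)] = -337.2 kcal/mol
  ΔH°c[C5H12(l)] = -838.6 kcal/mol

ΔH° = -67.4 kcal/mol

With combustion enthalpies, reactants minus products:
= [2·(-372.8) + 2·(-94.0) + 2·(-68.3) + 2·(-337.2)] − [2·(-838.6)]
= -67.4 kcal/mol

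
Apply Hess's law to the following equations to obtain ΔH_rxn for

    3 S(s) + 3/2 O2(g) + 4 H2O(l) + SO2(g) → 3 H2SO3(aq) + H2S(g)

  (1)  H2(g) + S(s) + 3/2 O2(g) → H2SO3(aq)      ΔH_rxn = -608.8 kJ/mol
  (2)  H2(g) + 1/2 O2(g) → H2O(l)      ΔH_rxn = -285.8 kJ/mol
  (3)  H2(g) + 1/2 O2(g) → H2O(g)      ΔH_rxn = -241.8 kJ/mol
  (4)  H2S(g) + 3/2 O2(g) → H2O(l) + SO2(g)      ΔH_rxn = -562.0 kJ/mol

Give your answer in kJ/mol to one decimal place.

(1) × 3 (×3 to match 3 H2SO3(aq) in the target): (3)·(-608.8) = -1826.4 kJ/mol
(2) reversed and × 3: (-3)·(-285.8) = +857.4 kJ/mol
(3): not needed (H2O(g) appears nowhere else).
(4) reversed (reverse to put H2S(g) on the product side): +562.0 kJ/mol
Summing the manipulated equations, ΔH_rxn = (-1826.4) + (+857.4) + (+562.0) = -407.0 kJ/mol

ΔH_rxn = -407.0 kJ/mol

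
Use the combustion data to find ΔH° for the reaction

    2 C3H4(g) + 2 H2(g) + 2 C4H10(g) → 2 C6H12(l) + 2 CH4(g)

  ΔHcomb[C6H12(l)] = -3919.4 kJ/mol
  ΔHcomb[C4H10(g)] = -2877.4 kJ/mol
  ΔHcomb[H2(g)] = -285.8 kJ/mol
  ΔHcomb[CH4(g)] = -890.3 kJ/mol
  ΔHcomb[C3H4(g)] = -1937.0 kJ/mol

With combustion enthalpies, reactants minus products:
= [2·(-1937.0) + 2·(-285.8) + 2·(-2877.4)] − [2·(-3919.4) + 2·(-890.3)]
= -581.0 kJ/mol

ΔH° = -581.0 kJ/mol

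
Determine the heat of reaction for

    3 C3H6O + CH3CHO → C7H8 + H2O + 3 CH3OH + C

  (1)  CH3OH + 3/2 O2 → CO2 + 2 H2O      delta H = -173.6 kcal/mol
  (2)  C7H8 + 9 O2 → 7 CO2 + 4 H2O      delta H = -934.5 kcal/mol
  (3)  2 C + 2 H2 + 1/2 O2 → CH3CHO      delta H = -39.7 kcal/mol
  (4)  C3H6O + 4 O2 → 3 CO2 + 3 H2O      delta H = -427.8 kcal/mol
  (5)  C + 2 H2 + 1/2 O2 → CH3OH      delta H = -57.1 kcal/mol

(1) reversed and × 2: (-2)·(-173.6) = +347.2 kcal/mol
(2) reversed: +934.5 kcal/mol
(3) reversed: +39.7 kcal/mol
(4) × 3: (3)·(-427.8) = -1283.4 kcal/mol
(5) as written: -57.1 kcal/mol
By Hess's law, delta H = (-2)·(-173.6) + (-1)·(-934.5) + (-1)·(-39.7) + (3)·(-427.8) + (1)·(-57.1) = -19.1 kcal/mol

delta H = -19.1 kcal/mol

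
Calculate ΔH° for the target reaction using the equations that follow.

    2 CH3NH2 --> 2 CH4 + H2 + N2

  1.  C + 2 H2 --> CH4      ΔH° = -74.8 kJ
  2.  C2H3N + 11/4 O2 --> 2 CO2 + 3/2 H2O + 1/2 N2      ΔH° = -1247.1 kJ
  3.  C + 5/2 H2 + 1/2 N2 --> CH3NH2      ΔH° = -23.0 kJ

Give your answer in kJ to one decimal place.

ΔH° = -103.6 kJ

eq. 1 × 2 (scale by 2 for the 2 CH4): (2)·(-74.8) = -149.6 kJ
eq. 2: not needed (CO2 appears nowhere else).
eq. 3 reversed and × 2 (CH3NH2 must end up as a reactant; scale by 2 for the 2 CH3NH2): (-2)·(-23.0) = +46.0 kJ
By Hess's law, ΔH° = (-149.6) + (+46.0) = -103.6 kJ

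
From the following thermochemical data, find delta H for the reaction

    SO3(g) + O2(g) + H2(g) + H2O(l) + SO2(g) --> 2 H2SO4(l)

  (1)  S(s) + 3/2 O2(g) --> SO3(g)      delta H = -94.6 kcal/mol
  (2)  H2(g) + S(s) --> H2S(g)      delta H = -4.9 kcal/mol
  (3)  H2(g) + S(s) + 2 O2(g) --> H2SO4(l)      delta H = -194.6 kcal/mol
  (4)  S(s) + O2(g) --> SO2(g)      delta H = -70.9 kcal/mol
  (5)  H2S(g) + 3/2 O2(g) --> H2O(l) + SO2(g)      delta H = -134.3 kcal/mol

(1) reversed: +94.6 kcal/mol
(2) reversed: +4.9 kcal/mol
(3) × 2: (2)·(-194.6) = -389.2 kcal/mol
(4): not needed.
(5) reversed: +134.3 kcal/mol
delta H = (+94.6) + (+4.9) + (-389.2) + (+134.3) = -155.4 kcal/mol

delta H = -155.4 kcal/mol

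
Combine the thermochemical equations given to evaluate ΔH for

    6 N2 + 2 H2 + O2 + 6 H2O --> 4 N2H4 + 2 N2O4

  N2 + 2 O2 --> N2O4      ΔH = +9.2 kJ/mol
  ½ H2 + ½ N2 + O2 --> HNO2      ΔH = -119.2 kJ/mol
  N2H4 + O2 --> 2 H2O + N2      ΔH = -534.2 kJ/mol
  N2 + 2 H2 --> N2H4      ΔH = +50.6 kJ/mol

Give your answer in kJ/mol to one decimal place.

equation 1 × 2: (2)·(+9.2) = +18.4 kJ/mol
equation 2: not needed.
equation 3 reversed and × 3: (-3)·(-534.2) = +1602.6 kJ/mol
equation 4 as written: +50.6 kJ/mol
Summing the manipulated equations, ΔH = (+18.4) + (+1602.6) + (+50.6) = 1671.6 kJ/mol

ΔH = 1671.6 kJ/mol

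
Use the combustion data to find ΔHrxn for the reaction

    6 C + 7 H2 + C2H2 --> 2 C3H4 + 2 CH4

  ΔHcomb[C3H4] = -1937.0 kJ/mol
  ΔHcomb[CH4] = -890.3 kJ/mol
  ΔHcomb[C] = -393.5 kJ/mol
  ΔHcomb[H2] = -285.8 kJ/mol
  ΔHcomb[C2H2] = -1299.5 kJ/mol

ΔHrxn = -6.5 kJ/mol

With combustion enthalpies, reactants minus products:
= [6·(-393.5) + 7·(-285.8) + 1·(-1299.5)] − [2·(-1937.0) + 2·(-890.3)]
= -6.5 kJ/mol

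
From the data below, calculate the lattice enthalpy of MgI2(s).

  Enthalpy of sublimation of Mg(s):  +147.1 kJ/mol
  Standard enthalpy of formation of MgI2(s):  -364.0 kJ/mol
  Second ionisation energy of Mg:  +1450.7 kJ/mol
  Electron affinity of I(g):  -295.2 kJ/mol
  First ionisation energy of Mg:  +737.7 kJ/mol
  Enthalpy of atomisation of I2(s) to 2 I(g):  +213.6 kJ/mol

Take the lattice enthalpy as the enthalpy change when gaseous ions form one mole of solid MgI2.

U = -2322.7 kJ/mol

ΔHf° = 1·ΔHsub + 1·(ΣIE) + 1·D(I2) + 2·EA + U
-364.0 = 1·(+147.1) + 1·(+2188.4) + 1·(+213.6) + 2·(-295.2) + U
U = -364.0 − (+1958.7) = -2322.7 kJ/mol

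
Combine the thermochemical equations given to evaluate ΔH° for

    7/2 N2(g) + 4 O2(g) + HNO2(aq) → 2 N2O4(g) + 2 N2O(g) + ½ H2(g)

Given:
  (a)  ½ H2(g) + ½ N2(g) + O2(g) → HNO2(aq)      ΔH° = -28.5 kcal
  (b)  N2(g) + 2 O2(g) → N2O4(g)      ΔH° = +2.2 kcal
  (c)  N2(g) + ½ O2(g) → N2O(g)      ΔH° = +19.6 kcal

(a) reversed: +28.5 kcal
(b) × 2: (2)·(+2.2) = +4.4 kcal
(c) × 2: (2)·(+19.6) = +39.2 kcal
By Hess's law, ΔH° = (-1)·(-28.5) + (2)·(+2.2) + (2)·(+19.6) = 72.1 kcal

ΔH° = 72.1 kcal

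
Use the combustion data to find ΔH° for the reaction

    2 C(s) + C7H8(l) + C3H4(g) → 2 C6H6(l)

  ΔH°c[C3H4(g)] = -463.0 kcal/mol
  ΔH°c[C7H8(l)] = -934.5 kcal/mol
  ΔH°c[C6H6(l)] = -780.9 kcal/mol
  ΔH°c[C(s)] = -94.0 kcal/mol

ΔH° = -23.7 kcal/mol

With combustion enthalpies, reactants minus products:
= [2·(-94.0) + 1·(-934.5) + 1·(-463.0)] − [2·(-780.9)]
= -23.7 kcal/mol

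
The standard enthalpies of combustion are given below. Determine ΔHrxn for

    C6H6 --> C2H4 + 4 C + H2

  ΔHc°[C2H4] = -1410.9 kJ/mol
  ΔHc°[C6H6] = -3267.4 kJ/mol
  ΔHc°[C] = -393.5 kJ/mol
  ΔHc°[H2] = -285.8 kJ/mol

Using ΔH = Σ nΔHc°(reactants) − Σ nΔHc°(products):
= [1·(-3267.4)] − [1·(-1410.9) + 4·(-393.5) + 1·(-285.8)]
= 3.3 kJ/mol

ΔHrxn = 3.3 kJ/mol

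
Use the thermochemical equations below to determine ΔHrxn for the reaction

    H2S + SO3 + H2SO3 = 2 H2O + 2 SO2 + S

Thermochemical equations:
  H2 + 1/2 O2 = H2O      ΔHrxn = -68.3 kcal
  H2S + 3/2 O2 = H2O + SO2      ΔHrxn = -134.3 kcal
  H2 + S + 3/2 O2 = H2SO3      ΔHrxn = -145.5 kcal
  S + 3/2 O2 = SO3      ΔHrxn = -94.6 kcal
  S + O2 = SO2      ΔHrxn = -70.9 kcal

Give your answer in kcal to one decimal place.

equation 1 as written: -68.3 kcal
equation 2 as written: -134.3 kcal
equation 3 reversed: +145.5 kcal
equation 4 reversed: +94.6 kcal
equation 5 as written: -70.9 kcal
ΔHrxn = (-68.3) + (-134.3) + (+145.5) + (+94.6) + (-70.9) = -33.4 kcal

ΔHrxn = -33.4 kcal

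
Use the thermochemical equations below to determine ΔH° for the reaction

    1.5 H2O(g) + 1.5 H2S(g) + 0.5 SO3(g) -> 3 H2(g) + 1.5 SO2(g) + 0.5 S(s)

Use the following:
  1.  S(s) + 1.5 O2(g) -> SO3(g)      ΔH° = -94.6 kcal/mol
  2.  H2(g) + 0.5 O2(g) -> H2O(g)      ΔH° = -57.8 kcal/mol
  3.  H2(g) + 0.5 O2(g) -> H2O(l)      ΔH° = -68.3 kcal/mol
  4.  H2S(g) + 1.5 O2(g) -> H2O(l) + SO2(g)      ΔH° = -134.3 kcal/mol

eq. 1 reversed and × 1/2: (-1/2)·(-94.6) = +47.3 kcal/mol
eq. 2 reversed and × 3/2: (-3/2)·(-57.8) = +86.7 kcal/mol
eq. 3 reversed and × 3/2: (-3/2)·(-68.3) = +102.45 kcal/mol
eq. 4 × 3/2: (3/2)·(-134.3) = -201.45 kcal/mol
Since enthalpy is a state function, ΔH° = (-1/2)·(-94.6) + (-3/2)·(-57.8) + (-3/2)·(-68.3) + (3/2)·(-134.3) = 35.0 kcal/mol

ΔH° = 35.0 kcal/mol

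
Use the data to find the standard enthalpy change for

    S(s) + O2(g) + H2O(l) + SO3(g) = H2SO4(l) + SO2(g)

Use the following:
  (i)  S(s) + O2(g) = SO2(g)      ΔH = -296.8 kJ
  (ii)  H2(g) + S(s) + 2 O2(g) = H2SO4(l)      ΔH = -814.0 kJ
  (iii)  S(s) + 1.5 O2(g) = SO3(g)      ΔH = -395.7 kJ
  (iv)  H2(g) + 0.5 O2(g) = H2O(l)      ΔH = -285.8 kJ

(i) as written (SO2(g) already on the product side): -296.8 kJ
(ii) as written (H2SO4(l) already on the product side): -814.0 kJ
(iii) reversed (SO3(g) must end up as a reactant): +395.7 kJ
(iv) reversed (H2O(l) must end up as a reactant): +285.8 kJ
Summing the manipulated equations, ΔH = (1)·(-296.8) + (1)·(-814.0) + (-1)·(-395.7) + (-1)·(-285.8) = -429.3 kJ

ΔH = -429.3 kJ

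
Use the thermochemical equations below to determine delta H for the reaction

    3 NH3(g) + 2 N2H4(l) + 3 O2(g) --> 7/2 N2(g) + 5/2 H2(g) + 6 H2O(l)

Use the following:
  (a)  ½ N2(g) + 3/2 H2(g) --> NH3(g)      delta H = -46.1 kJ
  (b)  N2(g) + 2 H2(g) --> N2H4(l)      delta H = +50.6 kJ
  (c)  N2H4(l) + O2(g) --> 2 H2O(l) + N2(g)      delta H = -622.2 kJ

(a) reversed and × 3: (-3)·(-46.1) = +138.3 kJ
(b) as written: +50.6 kJ
(c) × 3: (3)·(-622.2) = -1866.6 kJ
delta H = (-3)·(-46.1) + (1)·(+50.6) + (3)·(-622.2) = -1677.7 kJ

delta H = -1677.7 kJ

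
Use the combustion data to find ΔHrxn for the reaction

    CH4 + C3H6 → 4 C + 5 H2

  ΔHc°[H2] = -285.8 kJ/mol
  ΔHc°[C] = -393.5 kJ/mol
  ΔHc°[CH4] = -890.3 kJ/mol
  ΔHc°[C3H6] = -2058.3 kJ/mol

With combustion enthalpies, reactants minus products:
= [1·(-890.3) + 1·(-2058.3)] − [4·(-393.5) + 5·(-285.8)]
= 54.4 kJ/mol

ΔHrxn = 54.4 kJ/mol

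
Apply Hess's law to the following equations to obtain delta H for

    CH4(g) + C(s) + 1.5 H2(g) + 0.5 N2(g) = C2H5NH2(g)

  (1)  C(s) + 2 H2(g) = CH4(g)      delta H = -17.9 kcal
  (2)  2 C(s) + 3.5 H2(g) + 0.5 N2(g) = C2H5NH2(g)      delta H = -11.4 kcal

(1) reversed: +17.9 kcal
(2) as written: -11.4 kcal
Summing the manipulated equations, delta H = (-1)·(-17.9) + (1)·(-11.4) = 6.5 kcal

delta H = 6.5 kcal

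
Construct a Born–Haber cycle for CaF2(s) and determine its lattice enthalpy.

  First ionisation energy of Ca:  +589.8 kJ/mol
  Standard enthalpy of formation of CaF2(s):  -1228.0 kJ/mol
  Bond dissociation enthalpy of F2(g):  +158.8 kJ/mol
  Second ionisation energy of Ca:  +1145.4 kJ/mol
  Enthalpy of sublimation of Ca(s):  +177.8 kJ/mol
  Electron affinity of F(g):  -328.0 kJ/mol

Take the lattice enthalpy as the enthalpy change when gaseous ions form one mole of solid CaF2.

ΔHf° = 1·ΔHsub + 1·(ΣIE) + 1·D(F2) + 2·EA + U
-1228.0 = 1·(+177.8) + 1·(+1735.2) + 1·(+158.8) + 2·(-328.0) + U
U = -1228.0 − (+1415.8) = -2643.8 kJ/mol

U = -2643.8 kJ/mol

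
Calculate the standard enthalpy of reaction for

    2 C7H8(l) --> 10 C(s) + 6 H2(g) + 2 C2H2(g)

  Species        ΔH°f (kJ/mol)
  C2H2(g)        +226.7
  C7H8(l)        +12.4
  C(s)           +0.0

ΔH°rxn = Σ nΔHf°(products) − Σ nΔHf°(reactants).
Products: 10·(+0.0) + 6·(+0.0) + 2·(+226.7) = +453.4
Reactants: 2·(+12.4) = +24.8
ΔH_rxn = (+453.4) − (+24.8) = 428.6 kJ/mol

ΔH_rxn = 428.6 kJ/mol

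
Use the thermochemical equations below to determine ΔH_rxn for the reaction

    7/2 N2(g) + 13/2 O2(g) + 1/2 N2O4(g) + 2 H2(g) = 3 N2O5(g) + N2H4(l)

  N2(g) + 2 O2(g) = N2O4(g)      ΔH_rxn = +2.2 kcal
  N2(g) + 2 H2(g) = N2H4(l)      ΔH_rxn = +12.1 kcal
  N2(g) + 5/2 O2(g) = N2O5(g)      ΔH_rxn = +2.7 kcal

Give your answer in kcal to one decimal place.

equation 1 reversed and × 1/2: (-1/2)·(+2.2) = -1.1 kcal
equation 2 as written: +12.1 kcal
equation 3 × 3: (3)·(+2.7) = +8.1 kcal
By Hess's law, ΔH_rxn = (-1/2)·(+2.2) + (1)·(+12.1) + (3)·(+2.7) = 19.1 kcal

ΔH_rxn = 19.1 kcal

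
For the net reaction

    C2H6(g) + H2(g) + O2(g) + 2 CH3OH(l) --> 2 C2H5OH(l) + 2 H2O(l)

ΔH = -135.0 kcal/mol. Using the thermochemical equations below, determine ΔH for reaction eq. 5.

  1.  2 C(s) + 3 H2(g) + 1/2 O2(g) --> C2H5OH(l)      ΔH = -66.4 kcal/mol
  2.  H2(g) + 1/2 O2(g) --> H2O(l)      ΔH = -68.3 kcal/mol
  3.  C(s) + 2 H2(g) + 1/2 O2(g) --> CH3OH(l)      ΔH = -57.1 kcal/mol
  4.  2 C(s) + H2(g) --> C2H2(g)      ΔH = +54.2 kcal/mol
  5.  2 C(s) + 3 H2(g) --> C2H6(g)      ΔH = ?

ΔH = -20.2 kcal/mol

eq. 1 × 2 (scale by 2 for the 2 C2H5OH(l)): (2)·(-66.4) = -132.8 kcal/mol
eq. 2 × 2 (×2 to match 2 H2O(l) in the target): (2)·(-68.3) = -136.6 kcal/mol
eq. 3 reversed and × 2 (reverse to put CH3OH(l) on the reactant side; scale by 2 for the 2 CH3OH(l)): (-2)·(-57.1) = +114.2 kcal/mol
eq. 4: not needed (C2H2(g) appears nowhere else).
eq. 5 reversed (reverse to put C2H6(g) on the reactant side): contributes −x
-135.0 = (-132.8) + (-136.6) + (+114.2) − x
x = (-135.0 − (-155.2)) / (-1) = -20.2 kcal/mol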